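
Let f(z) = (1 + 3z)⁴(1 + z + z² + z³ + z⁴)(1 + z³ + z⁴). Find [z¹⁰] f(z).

(1 + 3z)⁴ has coefficients 1,12,54,108,81 for degrees 0…4.
(1 + z + z² + z³ + z⁴) has coefficients 1,1,1,1,1,0,0,0,0,0,0 for degrees 0…10.
Finally multiplying by (1 + z³ + z⁴), the product of all factors after the first has coefficients 1,1,1,2,3,2,2,2,1,0,0 for degrees 0…10.
[z¹⁰] = 1·0 + 12·0 + 54·1 + 108·2 + 81·2 = 432.

432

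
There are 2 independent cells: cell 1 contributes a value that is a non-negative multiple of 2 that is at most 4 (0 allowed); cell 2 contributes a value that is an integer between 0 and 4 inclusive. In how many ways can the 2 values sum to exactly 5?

The generating function for the choices is (1 + x² + x⁴)·(1 + x + x² + x³ + x⁴); the count is [x⁵].
(1 + x² + x⁴) has coefficients 1,0,1,0,1 for degrees 0…4.
(1 + x + x² + x³ + x⁴) has coefficients 1,1,1,1,1,0 for degrees 0…5.
[x⁵] = 1·0 + 1·1 + 1·1 = 2.

2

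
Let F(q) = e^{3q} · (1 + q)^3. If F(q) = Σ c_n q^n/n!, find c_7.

The EGF product rule gives c_7 = Σ_{k_1+k_2=7} C(7; k_1,k_2) · ∏ g_i(k_i), where e^{3q} gives (3)^k; (1+q)^3 gives the falling factorial (3)_k.
g_1(k) for k = 0…7: 1, 3, 9, 27, 81, 243, 729, 2187.
g_2(k) for k = 0…7: 1, 3, 6, 6, 0, 0, 0, 0.
c_7 = Σ_k C(7,k)·g_1(k)·g_2(7−k) = 35·81·6 + 21·243·6 + 7·729·3 + 1·2187·1 = 17010 + 30618 + 15309 + 2187 = 65124.

65124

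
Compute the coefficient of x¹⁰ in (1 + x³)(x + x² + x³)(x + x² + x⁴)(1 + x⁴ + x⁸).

(1 + x³) has coefficients 1,0,0,1 for degrees 0…3.
(x + x² + x³) has coefficients 0,1,1,1,0,0,0,0,0,0,0 for degrees 0…10.
Multiplying by (x + x² + x⁴) gives running coefficients 0,0,1,2,2,2,1,1,0,0,0 for degrees 0…10.
Finally multiplying by (1 + x⁴ + x⁸), the product of all factors after the first has coefficients 0,0,1,2,2,2,2,3,2,2,2 for degrees 0…10.
[x¹⁰] = 1·2 + 1·3 = 5.

5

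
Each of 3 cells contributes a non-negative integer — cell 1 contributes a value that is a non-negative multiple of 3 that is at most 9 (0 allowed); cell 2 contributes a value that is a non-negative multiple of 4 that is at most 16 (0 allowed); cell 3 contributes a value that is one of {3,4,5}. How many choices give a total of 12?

The generating function for the choices is (1 + t^3 + t^6 + t^9)·(1 + t^4 + t^8 + t^12 + t^16)·(t^3 + t^4 + t^5); the count is [t^12].
(1 + t^3 + t^6 + t^9) has coefficients 1,0,0,1,0,0,1,0,0,1 for degrees 0…9.
(1 + t^4 + t^8 + t^12 + t^16) has coefficients 1,0,0,0,1,0,0,0,1,0,0,0,1 for degrees 0…12.
Finally multiplying by (t^3 + t^4 + t^5), the product of all factors after the first has coefficients 0,0,0,1,1,1,0,1,1,1,0,1,1 for degrees 0…12.
[t^12] = 1·1 + 1·1 + 1·0 + 1·1 = 3.

3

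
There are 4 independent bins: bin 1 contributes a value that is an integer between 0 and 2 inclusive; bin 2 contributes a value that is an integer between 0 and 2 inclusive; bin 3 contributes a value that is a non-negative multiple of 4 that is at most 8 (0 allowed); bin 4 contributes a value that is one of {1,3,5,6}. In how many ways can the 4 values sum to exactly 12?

The generating function for the choices is (1 + y + y^2)·(1 + y + y^2)·(1 + y^4 + y^8)·(y + y^3 + y^5 + y^6); the count is [y^12].
(1 + y + y^2) has coefficients 1,1,1 for degrees 0…2.
(1 + y + y^2) has coefficients 1,1,1,0,0,0,0,0,0,0,0,0,0 for degrees 0…12.
Multiplying by (1 + y^4 + y^8) gives running coefficients 1,1,1,0,1,1,1,0,1,1,1,0,0 for degrees 0…12.
Finally multiplying by (y + y^3 + y^5 + y^6), the product of all factors after the first has coefficients 0,1,1,2,1,3,3,4,2,3,3,4,2 for degrees 0…12.
[y^12] = 1·2 + 1·4 + 1·3 = 9.

9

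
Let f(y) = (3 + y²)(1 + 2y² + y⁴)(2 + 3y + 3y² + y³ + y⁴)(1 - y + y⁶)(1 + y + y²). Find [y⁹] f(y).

33

(3 + y²) has coefficients 3,0,1 for degrees 0…2.
(1 + 2y² + y⁴) has coefficients 1,0,2,0,1,0,0,0,0,0 for degrees 0…9.
Multiplying by (2 + 3y + 3y² + y³ + y⁴) gives running coefficients 2,3,7,7,9,5,5,1,1,0 for degrees 0…9.
Multiplying by (1 - y + y⁶) gives running coefficients 2,1,4,0,2,-4,2,-1,7,6 for degrees 0…9.
Finally multiplying by (1 + y + y²), the product of all factors after the first has coefficients 2,3,7,5,6,-2,0,-3,8,12 for degrees 0…9.
[y⁹] = 3·12 + 1·(-3) = 33.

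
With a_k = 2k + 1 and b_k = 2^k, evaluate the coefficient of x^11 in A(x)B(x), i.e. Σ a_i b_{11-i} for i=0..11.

The convolution is the t^11 coefficient of A(t)B(t).
Σ = 1·2048 + 3·1024 + 5·512 + 7·256 + 9·128 + 11·64 + 13·32 + 15·16 + 17·8 + 19·4 + 21·2 + 23·1 = 12261.

12261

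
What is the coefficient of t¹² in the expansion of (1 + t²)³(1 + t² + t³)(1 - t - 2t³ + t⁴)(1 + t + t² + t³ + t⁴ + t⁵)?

(1 + t²)³ has coefficients 1,0,3,0,3,0,1 for degrees 0…6.
(1 + t² + t³) has coefficients 1,0,1,1,0,0,0,0,0,0,0,0,0 for degrees 0…12.
Multiplying by (1 - t - 2t³ + t⁴) gives running coefficients 1,-1,1,-2,0,-2,-1,1,0,0,0,0,0 for degrees 0…12.
Finally multiplying by (1 + t + t² + t³ + t⁴ + t⁵), the product of all factors after the first has coefficients 1,0,1,-1,-1,-3,-5,-3,-4,-2,-2,0,1 for degrees 0…12.
[t¹²] = 1·1 + 3·(-2) + 3·(-4) + 1·(-5) = -22.

-22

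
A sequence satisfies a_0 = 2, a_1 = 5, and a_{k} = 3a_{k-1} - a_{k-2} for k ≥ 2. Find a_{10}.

The ordinary generating function has denominator 1 - 3x + x^2.
Iterating the recurrence: a_0,…,a_{10} = 2, 5, 13, 34, 89, 233, 610, 1597, 4181, 10946, 28657.

28657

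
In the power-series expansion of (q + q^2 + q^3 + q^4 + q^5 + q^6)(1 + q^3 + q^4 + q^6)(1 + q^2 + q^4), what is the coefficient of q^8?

8

(q + q^2 + q^3 + q^4 + q^5 + q^6) has coefficients 0,1,1,1,1,1,1 for degrees 0…6.
(1 + q^3 + q^4 + q^6) has coefficients 1,0,0,1,1,0,1,0,0 for degrees 0…8.
Finally multiplying by (1 + q^2 + q^4), the product of all factors after the first has coefficients 1,0,1,1,2,1,2,1,2 for degrees 0…8.
[q^8] = 1·1 + 1·2 + 1·1 + 1·2 + 1·1 + 1·1 = 8.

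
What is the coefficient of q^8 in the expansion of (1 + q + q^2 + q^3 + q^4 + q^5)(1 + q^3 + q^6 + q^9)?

(1 + q + q^2 + q^3 + q^4 + q^5) has coefficients 1,1,1,1,1,1 for degrees 0…5.
(1 + q^3 + q^6 + q^9) has coefficients 1,0,0,1,0,0,1,0,0 for degrees 0…8.
[q^8] = 1·0 + 1·0 + 1·1 + 1·0 + 1·0 + 1·1 = 2.

2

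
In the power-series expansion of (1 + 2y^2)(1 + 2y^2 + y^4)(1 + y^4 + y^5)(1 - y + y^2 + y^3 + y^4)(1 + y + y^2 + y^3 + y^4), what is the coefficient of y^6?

(1 + 2y^2) has coefficients 1,0,2 for degrees 0…2.
(1 + 2y^2 + y^4) has coefficients 1,0,2,0,1,0,0 for degrees 0…6.
Multiplying by (1 + y^4 + y^5) gives running coefficients 1,0,2,0,2,1,2 for degrees 0…6.
Multiplying by (1 - y + y^2 + y^3 + y^4) gives running coefficients 1,-1,3,-1,5,1,5 for degrees 0…6.
Finally multiplying by (1 + y + y^2 + y^3 + y^4), the product of all factors after the first has coefficients 1,0,3,2,7,7,13 for degrees 0…6.
[y^6] = 1·13 + 2·7 = 27.

27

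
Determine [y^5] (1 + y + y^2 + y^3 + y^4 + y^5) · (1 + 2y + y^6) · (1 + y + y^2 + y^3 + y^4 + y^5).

16

(1 + y + y^2 + y^3 + y^4 + y^5) has coefficients 1,1,1,1,1,1 for degrees 0…5.
(1 + 2y + y^6) has coefficients 1,2,0,0,0,0 for degrees 0…5.
Finally multiplying by (1 + y + y^2 + y^3 + y^4 + y^5), the product of all factors after the first has coefficients 1,3,3,3,3,3 for degrees 0…5.
[y^5] = 1·3 + 1·3 + 1·3 + 1·3 + 1·3 + 1·1 = 16.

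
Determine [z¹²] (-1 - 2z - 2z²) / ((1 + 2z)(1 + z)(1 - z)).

-2731

Partial fractions give a closed form: a_n = (-2/3)·(-2)^n + (1/2)·(-1)^n + (-5/6)·1^n.
At n = 12: a_12 = -2731.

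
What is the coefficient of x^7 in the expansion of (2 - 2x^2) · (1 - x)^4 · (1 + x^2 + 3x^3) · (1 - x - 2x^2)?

(2 - 2x^2) has coefficients 2,0,-2 for degrees 0…2.
(1 - x)^4 has coefficients 1,-4,6,-4,1,0,0,0 for degrees 0…7.
Multiplying by (1 + x^2 + 3x^3) gives running coefficients 1,-4,7,-5,-5,14,-11,3 for degrees 0…7.
Finally multiplying by (1 - x - 2x^2), the product of all factors after the first has coefficients 1,-5,9,-4,-14,29,-15,-14 for degrees 0…7.
[x^7] = 2·(-14) − 2·29 = -86.

-86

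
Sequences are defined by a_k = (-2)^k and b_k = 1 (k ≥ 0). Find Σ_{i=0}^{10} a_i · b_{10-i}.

683

Write out a_i and b_{10-i} for i = 0,…,10 and sum the products.
Σ = 1·1 − 2·1 + 4·1 − 8·1 + 16·1 − 32·1 + 64·1 − 128·1 + 256·1 − 512·1 + 1024·1 = 683.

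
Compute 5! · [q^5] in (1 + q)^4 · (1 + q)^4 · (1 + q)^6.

The EGF product rule gives c_5 = Σ_{k_1+k_2+k_3=5} C(5; k_1,k_2,k_3) · ∏ g_i(k_i), where (1+q)^4 gives the falling factorial (4)_k; (1+q)^4 gives the falling factorial (4)_k; (1+q)^6 gives the falling factorial (6)_k.
g_1(k) for k = 0…5: 1, 4, 12, 24, 24, 0.
g_2(k) for k = 0…5: 1, 4, 12, 24, 24, 0.
g_3(k) for k = 0…5: 1, 6, 30, 120, 360, 720.
First combine the last two factors: h(k) = Σ_j C(k,j)·g_2(j)·g_3(k−j) for k = 0…5: 1, 10, 90, 720, 5040, 30240.
c_5 = Σ_k C(5,k)·g_1(k)·h(5−k) = 1·1·30240 + 5·4·5040 + 10·12·720 + 10·24·90 + 5·24·10 = 30240 + 100800 + 86400 + 21600 + 1200 = 240240.

240240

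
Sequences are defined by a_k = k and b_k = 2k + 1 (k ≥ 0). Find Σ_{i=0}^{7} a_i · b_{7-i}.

The convolution is the x^7 coefficient of A(x)B(x).
Σ = 0·15 + 1·13 + 2·11 + 3·9 + 4·7 + 5·5 + 6·3 + 7·1 = 140.

140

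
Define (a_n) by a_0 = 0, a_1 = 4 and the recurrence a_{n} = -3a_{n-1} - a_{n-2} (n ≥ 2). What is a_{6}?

-576

The ordinary generating function has denominator 1 + 3t + t^2.
Iterating the recurrence: a_0,…,a_{6} = 0, 4, -12, 32, -84, 220, -576.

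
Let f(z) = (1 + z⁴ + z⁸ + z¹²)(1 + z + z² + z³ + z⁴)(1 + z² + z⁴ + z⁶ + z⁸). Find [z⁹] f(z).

5

(1 + z⁴ + z⁸ + z¹²) has coefficients 1,0,0,0,1,0,0,0,1,0 for degrees 0…9.
(1 + z + z² + z³ + z⁴) has coefficients 1,1,1,1,1,0,0,0,0,0 for degrees 0…9.
Finally multiplying by (1 + z² + z⁴ + z⁶ + z⁸), the product of all factors after the first has coefficients 1,1,2,2,3,2,3,2,3,2 for degrees 0…9.
[z⁹] = 1·2 + 1·2 + 1·1 = 5.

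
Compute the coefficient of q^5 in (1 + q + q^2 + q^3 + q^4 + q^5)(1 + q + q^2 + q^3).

(1 + q + q^2 + q^3 + q^4 + q^5) has coefficients 1,1,1,1,1,1 for degrees 0…5.
(1 + q + q^2 + q^3) has coefficients 1,1,1,1,0,0 for degrees 0…5.
[q^5] = 1·0 + 1·0 + 1·1 + 1·1 + 1·1 + 1·1 = 4.

4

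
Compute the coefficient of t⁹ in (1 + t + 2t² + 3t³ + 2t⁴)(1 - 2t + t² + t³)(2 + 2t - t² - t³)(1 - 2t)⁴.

(1 + t + 2t² + 3t³ + 2t⁴) has coefficients 1,1,2,3,2 for degrees 0…4.
(1 - 2t + t² + t³) has coefficients 1,-2,1,1,0,0,0,0,0,0 for degrees 0…9.
Multiplying by (2 + 2t - t² - t³) gives running coefficients 2,-2,-3,5,3,-2,-1,0,0,0 for degrees 0…9.
Finally multiplying by (1 - 2t)⁴, the product of all factors after the first has coefficients 2,-18,61,-83,-13,158,-121,-56,88,0 for degrees 0…9.
[t⁹] = 1·0 + 1·88 + 2·(-56) + 3·(-121) + 2·158 = -71.

-71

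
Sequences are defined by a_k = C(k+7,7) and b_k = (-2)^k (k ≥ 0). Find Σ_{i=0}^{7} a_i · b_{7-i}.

The convolution is the t^7 coefficient of A(t)B(t).
Σ = 1·(-128) + 8·64 + 36·(-32) + 120·16 + 330·(-8) + 792·4 + 1716·(-2) + 3432·1 = 1680.

1680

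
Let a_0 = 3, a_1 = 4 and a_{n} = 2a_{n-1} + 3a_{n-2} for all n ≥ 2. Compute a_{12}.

930023

The ordinary generating function has denominator 1 - 2z - 3z^2.
Iterating the recurrence: a_0,…,a_{12} = 3, 4, 17, 46, 143, 424, 1277, 3826, 11483, 34444, 103337, 310006, 930023.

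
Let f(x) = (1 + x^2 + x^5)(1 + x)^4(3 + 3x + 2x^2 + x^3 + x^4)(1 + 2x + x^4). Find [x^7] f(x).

230

(1 + x^2 + x^5) has coefficients 1,0,1,0,0,1 for degrees 0…5.
(1 + x)^4 has coefficients 1,4,6,4,1,0,0,0 for degrees 0…7.
Multiplying by (3 + 3x + 2x^2 + x^3 + x^4) gives running coefficients 3,15,32,39,32,21,12,5 for degrees 0…7.
Finally multiplying by (1 + 2x + x^4), the product of all factors after the first has coefficients 3,21,62,103,113,100,86,68 for degrees 0…7.
[x^7] = 1·68 + 1·100 + 1·62 = 230.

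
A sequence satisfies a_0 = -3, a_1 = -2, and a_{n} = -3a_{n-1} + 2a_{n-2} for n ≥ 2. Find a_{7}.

The ordinary generating function has denominator 1 + 3z - 2z^2.
Iterating the recurrence: a_0,…,a_{7} = -3, -2, 0, -4, 12, -44, 156, -556.

-556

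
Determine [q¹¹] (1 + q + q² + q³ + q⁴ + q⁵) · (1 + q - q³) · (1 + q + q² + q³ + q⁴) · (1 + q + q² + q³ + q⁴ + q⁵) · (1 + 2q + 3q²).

84

(1 + q + q² + q³ + q⁴ + q⁵) has coefficients 1,1,1,1,1,1 for degrees 0…5.
(1 + q - q³) has coefficients 1,1,0,-1,0,0,0,0,0,0,0,0 for degrees 0…11.
Multiplying by (1 + q + q² + q³ + q⁴) gives running coefficients 1,2,2,1,1,0,-1,-1,0,0,0,0 for degrees 0…11.
Multiplying by (1 + q + q² + q³ + q⁴ + q⁵) gives running coefficients 1,3,5,6,7,7,5,2,0,-1,-2,-2 for degrees 0…11.
Finally multiplying by (1 + 2q + 3q²), the product of all factors after the first has coefficients 1,5,14,25,34,39,40,33,19,5,-4,-9 for degrees 0…11.
[q¹¹] = 1·(-9) + 1·(-4) + 1·5 + 1·19 + 1·33 + 1·40 = 84.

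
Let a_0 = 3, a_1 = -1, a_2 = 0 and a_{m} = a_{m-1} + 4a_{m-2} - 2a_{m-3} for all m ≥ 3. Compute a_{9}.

The ordinary generating function has denominator 1 - z - 4z^2 + 2z^3.
Iterating the recurrence: a_0,…,a_{9} = 3, -1, 0, -10, -8, -48, -60, -236, -380, -1204.

-1204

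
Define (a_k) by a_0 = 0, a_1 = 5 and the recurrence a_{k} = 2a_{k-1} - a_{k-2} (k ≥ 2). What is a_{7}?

35

The ordinary generating function has denominator 1 - 2q + q^2.
Iterating the recurrence: a_0,…,a_{7} = 0, 5, 10, 15, 20, 25, 30, 35.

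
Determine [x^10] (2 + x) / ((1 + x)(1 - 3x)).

The denominator gives the recurrence a_n = 2a_(n−1) + 3a_(n−2) for n ≥ 2; the numerator fixes a_0 = 2, a_1 = 5.
Iterating: 2, 5, 16, 47, 142, 425, 1276, 3827, 11482, 34445, 103336, so a_10 = 103336.

103336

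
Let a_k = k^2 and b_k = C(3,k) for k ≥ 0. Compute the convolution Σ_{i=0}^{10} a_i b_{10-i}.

This is [x^10] in the product of the two ordinary generating functions.
Σ = 0·0 + 1·0 + 4·0 + 9·0 + 16·0 + 25·0 + 36·0 + 49·1 + 64·3 + 81·3 + 100·1 = 584.

584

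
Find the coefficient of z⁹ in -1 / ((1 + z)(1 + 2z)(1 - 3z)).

Partial fractions give a closed form: a_n = (1/4)·(-1)^n + (-4/5)·(-2)^n + (-9/20)·3^n.
At n = 9: a_9 = -8448.

-8448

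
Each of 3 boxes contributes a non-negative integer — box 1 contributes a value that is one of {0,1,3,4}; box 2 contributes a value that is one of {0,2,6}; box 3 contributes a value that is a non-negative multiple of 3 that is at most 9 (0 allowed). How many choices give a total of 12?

5

The generating function for the choices is (1 + x + x^3 + x^4)·(1 + x^2 + x^6)·(1 + x^3 + x^6 + x^9); the count is [x^12].
(1 + x + x^3 + x^4) has coefficients 1,1,0,1,1 for degrees 0…4.
(1 + x^2 + x^6) has coefficients 1,0,1,0,0,0,1,0,0,0,0,0,0 for degrees 0…12.
Finally multiplying by (1 + x^3 + x^6 + x^9), the product of all factors after the first has coefficients 1,0,1,1,0,1,2,0,1,2,0,1,1 for degrees 0…12.
[x^12] = 1·1 + 1·1 + 1·2 + 1·1 = 5.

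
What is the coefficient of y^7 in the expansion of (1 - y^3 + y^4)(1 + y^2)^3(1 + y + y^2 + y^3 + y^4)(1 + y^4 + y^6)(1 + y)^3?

61

(1 - y^3 + y^4) has coefficients 1,0,0,-1,1 for degrees 0…4.
(1 + y^2)^3 has coefficients 1,0,3,0,3,0,1,0 for degrees 0…7.
Multiplying by (1 + y + y^2 + y^3 + y^4) gives running coefficients 1,1,4,4,7,6,7,4 for degrees 0…7.
Multiplying by (1 + y^4 + y^6) gives running coefficients 1,1,4,4,8,7,12,9 for degrees 0…7.
Finally multiplying by (1 + y)^3, the product of all factors after the first has coefficients 1,4,10,20,33,47,61,74 for degrees 0…7.
[y^7] = 1·74 − 1·33 + 1·20 = 61.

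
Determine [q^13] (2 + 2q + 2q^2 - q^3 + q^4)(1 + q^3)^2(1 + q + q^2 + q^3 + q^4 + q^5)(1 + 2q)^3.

(2 + 2q + 2q^2 - q^3 + q^4) has coefficients 2,2,2,-1,1 for degrees 0…4.
(1 + q^3)^2 has coefficients 1,0,0,2,0,0,1,0,0,0,0,0,0,0 for degrees 0…13.
Multiplying by (1 + q + q^2 + q^3 + q^4 + q^5) gives running coefficients 1,1,1,3,3,3,3,3,3,1,1,1,0,0 for degrees 0…13.
Finally multiplying by (1 + 2q)^3, the product of all factors after the first has coefficients 1,7,19,29,41,65,81,81,81,79,67,43,26,20 for degrees 0…13.
[q^13] = 2·20 + 2·26 + 2·43 − 1·67 + 1·79 = 190.

190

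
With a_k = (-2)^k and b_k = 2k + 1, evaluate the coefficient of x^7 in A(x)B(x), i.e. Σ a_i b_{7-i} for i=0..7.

The convolution is the x^7 coefficient of A(x)B(x).
Σ = 1·15 − 2·13 + 4·11 − 8·9 + 16·7 − 32·5 + 64·3 − 128·1 = -23.

-23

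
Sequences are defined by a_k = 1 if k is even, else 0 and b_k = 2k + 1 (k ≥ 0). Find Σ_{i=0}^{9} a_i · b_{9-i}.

This is [x^9] in the product of the two ordinary generating functions.
Σ = 1·19 + 0·17 + 1·15 + 0·13 + 1·11 + 0·9 + 1·7 + 0·5 + 1·3 + 0·1 = 55.

55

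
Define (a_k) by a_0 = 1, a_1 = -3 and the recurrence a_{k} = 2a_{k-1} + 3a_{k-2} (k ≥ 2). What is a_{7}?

-1095

The ordinary generating function has denominator 1 - 2q - 3q^2.
Iterating the recurrence: a_0,…,a_{7} = 1, -3, -3, -15, -39, -123, -363, -1095.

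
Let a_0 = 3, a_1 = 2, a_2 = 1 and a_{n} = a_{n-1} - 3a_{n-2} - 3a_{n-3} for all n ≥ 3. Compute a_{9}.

-1106

The ordinary generating function has denominator 1 - t + 3t^2 + 3t^3.
Iterating the recurrence: a_0,…,a_{9} = 3, 2, 1, -14, -23, 16, 127, 148, -281, -1106.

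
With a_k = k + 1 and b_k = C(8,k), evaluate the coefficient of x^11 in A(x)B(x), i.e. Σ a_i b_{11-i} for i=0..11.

2048

The convolution is the t^11 coefficient of A(t)B(t).
Σ = 1·0 + 2·0 + 3·0 + 4·1 + 5·8 + 6·28 + 7·56 + 8·70 + 9·56 + 10·28 + 11·8 + 12·1 = 2048.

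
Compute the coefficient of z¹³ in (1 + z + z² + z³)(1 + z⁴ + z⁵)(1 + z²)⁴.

(1 + z + z² + z³) has coefficients 1,1,1,1 for degrees 0…3.
(1 + z⁴ + z⁵) has coefficients 1,0,0,0,1,1,0,0,0,0,0,0,0,0 for degrees 0…13.
Finally multiplying by (1 + z²)⁴, the product of all factors after the first has coefficients 1,0,4,0,7,1,8,4,7,6,4,4,1,1 for degrees 0…13.
[z¹³] = 1·1 + 1·1 + 1·4 + 1·4 = 10.

10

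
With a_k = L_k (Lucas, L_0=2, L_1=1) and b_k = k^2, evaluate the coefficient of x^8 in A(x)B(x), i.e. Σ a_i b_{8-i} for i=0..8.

697

Write out a_i and b_{8-i} for i = 0,…,8 and sum the products.
Σ = 2·64 + 1·49 + 3·36 + 4·25 + 7·16 + 11·9 + 18·4 + 29·1 + 47·0 = 697.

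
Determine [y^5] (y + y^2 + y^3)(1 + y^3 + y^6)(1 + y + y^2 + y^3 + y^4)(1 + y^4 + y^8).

(y + y^2 + y^3) has coefficients 0,1,1,1 for degrees 0…3.
(1 + y^3 + y^6) has coefficients 1,0,0,1,0,0 for degrees 0…5.
Multiplying by (1 + y + y^2 + y^3 + y^4) gives running coefficients 1,1,1,2,2,1 for degrees 0…5.
Finally multiplying by (1 + y^4 + y^8), the product of all factors after the first has coefficients 1,1,1,2,3,2 for degrees 0…5.
[y^5] = 1·3 + 1·2 + 1·1 = 6.

6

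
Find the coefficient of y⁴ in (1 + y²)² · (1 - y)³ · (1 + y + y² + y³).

(1 + y²)² has coefficients 1,0,2,0,1 for degrees 0…4.
(1 - y)³ has coefficients 1,-3,3,-1,0 for degrees 0…4.
Finally multiplying by (1 + y + y² + y³), the product of all factors after the first has coefficients 1,-2,1,0,-1 for degrees 0…4.
[y⁴] = 1·(-1) + 2·1 + 1·1 = 2.

2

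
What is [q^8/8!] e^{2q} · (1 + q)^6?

The EGF product rule gives c_8 = Σ_{k_1+k_2=8} C(8; k_1,k_2) · ∏ g_i(k_i), where e^{2q} gives (2)^k; (1+q)^6 gives the falling factorial (6)_k.
g_1(k) for k = 0…8: 1, 2, 4, 8, 16, 32, 64, 128, 256.
g_2(k) for k = 0…8: 1, 6, 30, 120, 360, 720, 720, 0, 0.
c_8 = Σ_k C(8,k)·g_1(k)·g_2(8−k) = 28·4·720 + 56·8·720 + 70·16·360 + 56·32·120 + 28·64·30 + 8·128·6 + 1·256·1 = 80640 + 322560 + 403200 + 215040 + 53760 + 6144 + 256 = 1081600.

1081600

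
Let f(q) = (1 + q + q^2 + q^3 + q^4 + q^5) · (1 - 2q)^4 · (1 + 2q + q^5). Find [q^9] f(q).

-15

(1 + q + q^2 + q^3 + q^4 + q^5) has coefficients 1,1,1,1,1,1 for degrees 0…5.
(1 - 2q)^4 has coefficients 1,-8,24,-32,16,0,0,0,0,0 for degrees 0…9.
Finally multiplying by (1 + 2q + q^5), the product of all factors after the first has coefficients 1,-6,8,16,-48,33,-8,24,-32,16 for degrees 0…9.
[q^9] = 1·16 + 1·(-32) + 1·24 + 1·(-8) + 1·33 + 1·(-48) = -15.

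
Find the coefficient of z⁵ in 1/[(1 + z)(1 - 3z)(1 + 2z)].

Partial fractions give a closed form: a_n = (-1/4)·(-1)^n + (9/20)·3^n + (4/5)·(-2)^n.
At n = 5: a_5 = 84.

84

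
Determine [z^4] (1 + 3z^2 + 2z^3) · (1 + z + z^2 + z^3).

(1 + 3z^2 + 2z^3) has coefficients 1,0,3,2 for degrees 0…3.
(1 + z + z^2 + z^3) has coefficients 1,1,1,1,0 for degrees 0…4.
[z^4] = 1·0 + 3·1 + 2·1 = 5.

5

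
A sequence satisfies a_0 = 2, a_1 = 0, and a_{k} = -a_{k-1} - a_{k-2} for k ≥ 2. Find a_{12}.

The ordinary generating function has denominator 1 + y + y^2.
Iterating the recurrence: a_0,…,a_{12} = 2, 0, -2, 2, 0, -2, 2, 0, -2, 2, 0, -2, 2.

2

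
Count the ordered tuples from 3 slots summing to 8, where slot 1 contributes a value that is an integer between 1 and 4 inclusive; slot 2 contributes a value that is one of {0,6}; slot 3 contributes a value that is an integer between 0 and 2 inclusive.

The generating function for the choices is (x + x² + x³ + x⁴)·(1 + x⁶)·(1 + x + x²); the count is [x⁸].
(x + x² + x³ + x⁴) has coefficients 0,1,1,1,1 for degrees 0…4.
(1 + x⁶) has coefficients 1,0,0,0,0,0,1,0,0 for degrees 0…8.
Finally multiplying by (1 + x + x²), the product of all factors after the first has coefficients 1,1,1,0,0,0,1,1,1 for degrees 0…8.
[x⁸] = 1·1 + 1·1 + 1·0 + 1·0 = 2.

2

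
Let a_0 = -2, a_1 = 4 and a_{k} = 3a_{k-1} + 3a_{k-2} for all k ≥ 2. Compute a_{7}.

The ordinary generating function has denominator 1 - 3y - 3y^2.
Iterating the recurrence: a_0,…,a_{7} = -2, 4, 6, 30, 108, 414, 1566, 5940.

5940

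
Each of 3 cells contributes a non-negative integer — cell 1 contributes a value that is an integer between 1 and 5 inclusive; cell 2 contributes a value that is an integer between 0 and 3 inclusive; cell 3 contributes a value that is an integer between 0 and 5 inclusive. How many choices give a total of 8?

The generating function for the choices is (q + q^2 + q^3 + q^4 + q^5)·(1 + q + q^2 + q^3)·(1 + q + q^2 + q^3 + q^4 + q^5); the count is [q^8].
(q + q^2 + q^3 + q^4 + q^5) has coefficients 0,1,1,1,1,1 for degrees 0…5.
(1 + q + q^2 + q^3) has coefficients 1,1,1,1,0,0,0,0,0 for degrees 0…8.
Finally multiplying by (1 + q + q^2 + q^3 + q^4 + q^5), the product of all factors after the first has coefficients 1,2,3,4,4,4,3,2,1 for degrees 0…8.
[q^8] = 1·2 + 1·3 + 1·4 + 1·4 + 1·4 = 17.

17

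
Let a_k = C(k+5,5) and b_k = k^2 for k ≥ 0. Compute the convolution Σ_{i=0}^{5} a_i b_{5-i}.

The convolution is the t^5 coefficient of A(t)B(t).
Σ = 1·25 + 6·16 + 21·9 + 56·4 + 126·1 + 252·0 = 660.

660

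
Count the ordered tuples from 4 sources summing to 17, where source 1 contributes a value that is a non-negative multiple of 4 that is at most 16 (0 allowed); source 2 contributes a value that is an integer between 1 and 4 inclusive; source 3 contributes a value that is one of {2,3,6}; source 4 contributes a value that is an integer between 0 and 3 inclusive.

12

The generating function for the choices is (1 + t⁴ + t⁸ + t¹² + t¹⁶)·(t + t² + t³ + t⁴)·(t² + t³ + t⁶)·(1 + t + t² + t³); the count is [t¹⁷].
(1 + t⁴ + t⁸ + t¹² + t¹⁶) has coefficients 1,0,0,0,1,0,0,0,1,0,0,0,1,0,0,0,1 for degrees 0…16.
(t + t² + t³ + t⁴) has coefficients 0,1,1,1,1,0,0,0,0,0,0,0,0,0,0,0,0,0 for degrees 0…17.
Multiplying by (t² + t³ + t⁶) gives running coefficients 0,0,0,1,2,2,2,2,1,1,1,0,0,0,0,0,0,0 for degrees 0…17.
Finally multiplying by (1 + t + t² + t³), the product of all factors after the first has coefficients 0,0,0,1,3,5,7,8,7,6,5,3,2,1,0,0,0,0 for degrees 0…17.
[t¹⁷] = 1·0 + 1·1 + 1·6 + 1·5 + 1·0 = 12.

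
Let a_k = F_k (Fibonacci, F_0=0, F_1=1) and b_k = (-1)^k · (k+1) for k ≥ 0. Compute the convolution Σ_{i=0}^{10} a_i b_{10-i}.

Write out a_i and b_{10-i} for i = 0,…,10 and sum the products.
Σ = 0·11 + 1·(-10) + 1·9 + 2·(-8) + 3·7 + 5·(-6) + 8·5 + 13·(-4) + 21·3 + 34·(-2) + 55·1 = 12.

12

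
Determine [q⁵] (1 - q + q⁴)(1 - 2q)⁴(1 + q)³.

(1 - q + q⁴) has coefficients 1,-1,0,0,1 for degrees 0…4.
(1 - 2q)⁴ has coefficients 1,-8,24,-32,16,0 for degrees 0…5.
Finally multiplying by (1 + q)³, the product of all factors after the first has coefficients 1,-5,3,17,-16,-24 for degrees 0…5.
[q⁵] = 1·(-24) − 1·(-16) + 1·(-5) = -13.

-13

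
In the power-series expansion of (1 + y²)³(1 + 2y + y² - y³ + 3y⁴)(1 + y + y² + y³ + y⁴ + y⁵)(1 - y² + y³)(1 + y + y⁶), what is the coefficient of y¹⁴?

57

(1 + y²)³ has coefficients 1,0,3,0,3,0,1 for degrees 0…6.
(1 + 2y + y² - y³ + 3y⁴) has coefficients 1,2,1,-1,3,0,0,0,0,0,0,0,0,0,0 for degrees 0…14.
Multiplying by (1 + y + y² + y³ + y⁴ + y⁵) gives running coefficients 1,3,4,3,6,6,5,3,2,3,0,0,0,0,0 for degrees 0…14.
Multiplying by (1 - y² + y³) gives running coefficients 1,3,3,1,5,7,2,3,3,5,1,-1,3,0,0 for degrees 0…14.
Finally multiplying by (1 + y + y⁶), the product of all factors after the first has coefficients 1,4,6,4,6,12,10,8,9,9,11,7,4,6,3 for degrees 0…14.
[y¹⁴] = 1·3 + 3·4 + 3·11 + 1·9 = 57.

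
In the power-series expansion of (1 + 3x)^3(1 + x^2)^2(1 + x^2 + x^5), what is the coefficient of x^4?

(1 + 3x)^3 has coefficients 1,9,27,27 for degrees 0…3.
(1 + x^2)^2 has coefficients 1,0,2,0,1 for degrees 0…4.
Finally multiplying by (1 + x^2 + x^5), the product of all factors after the first has coefficients 1,0,3,0,3 for degrees 0…4.
[x^4] = 1·3 + 9·0 + 27·3 + 27·0 = 84.

84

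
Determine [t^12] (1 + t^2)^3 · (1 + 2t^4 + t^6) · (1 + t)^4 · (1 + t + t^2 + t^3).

(1 + t^2)^3 has coefficients 1,0,3,0,3,0,1 for degrees 0…6.
(1 + 2t^4 + t^6) has coefficients 1,0,0,0,2,0,1,0,0,0,0,0,0 for degrees 0…12.
Multiplying by (1 + t)^4 gives running coefficients 1,4,6,4,3,8,13,12,8,4,1,0,0 for degrees 0…12.
Finally multiplying by (1 + t + t^2 + t^3), the product of all factors after the first has coefficients 1,5,11,15,17,21,28,36,41,37,25,13,5 for degrees 0…12.
[t^12] = 1·5 + 3·25 + 3·41 + 1·28 = 231.

231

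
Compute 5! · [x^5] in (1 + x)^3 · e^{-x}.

The EGF product rule gives c_5 = Σ_{k_1+k_2=5} C(5; k_1,k_2) · ∏ g_i(k_i), where (1+x)^3 gives the falling factorial (3)_k; e^{-x} gives (-1)^k.
g_1(k) for k = 0…5: 1, 3, 6, 6, 0, 0.
g_2(k) for k = 0…5: 1, -1, 1, -1, 1, -1.
c_5 = Σ_k C(5,k)·g_1(k)·g_2(5−k) = 1·1·(-1) + 5·3·1 + 10·6·(-1) + 10·6·1 = −1 + 15 − 60 + 60 = 14.

14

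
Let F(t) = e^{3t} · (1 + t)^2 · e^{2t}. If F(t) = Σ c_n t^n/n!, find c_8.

The EGF product rule gives c_8 = Σ_{k_1+k_2+k_3=8} C(8; k_1,k_2,k_3) · ∏ g_i(k_i), where e^{3t} gives (3)^k; (1+t)^2 gives the falling factorial (2)_k; e^{2t} gives (2)^k.
g_1(k) for k = 0…8: 1, 3, 9, 27, 81, 243, 729, 2187, 6561.
g_2(k) for k = 0…8: 1, 2, 2, 0, 0, 0, 0, 0, 0.
g_3(k) for k = 0…8: 1, 2, 4, 8, 16, 32, 64, 128, 256.
First combine the last two factors: h(k) = Σ_j C(k,j)·g_2(j)·g_3(k−j) for k = 0…8: 1, 4, 14, 44, 128, 352, 928, 2368, 5888.
c_8 = Σ_k C(8,k)·g_1(k)·h(8−k) = 1·1·5888 + 8·3·2368 + 28·9·928 + 56·27·352 + 70·81·128 + 56·243·44 + 28·729·14 + 8·2187·4 + 1·6561·1 = 5888 + 56832 + 233856 + 532224 + 725760 + 598752 + 285768 + 69984 + 6561 = 2515625.

2515625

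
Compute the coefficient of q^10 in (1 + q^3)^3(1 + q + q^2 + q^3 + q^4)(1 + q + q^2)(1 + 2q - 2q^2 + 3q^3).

(1 + q^3)^3 has coefficients 1,0,0,3,0,0,3,0,0,1 for degrees 0…9.
(1 + q + q^2 + q^3 + q^4) has coefficients 1,1,1,1,1,0,0,0,0,0,0 for degrees 0…10.
Multiplying by (1 + q + q^2) gives running coefficients 1,2,3,3,3,2,1,0,0,0,0 for degrees 0…10.
Finally multiplying by (1 + 2q - 2q^2 + 3q^3), the product of all factors after the first has coefficients 1,4,5,8,9,11,8,7,4,3,0 for degrees 0…10.
[q^10] = 1·0 + 3·7 + 3·9 + 1·4 = 52.

52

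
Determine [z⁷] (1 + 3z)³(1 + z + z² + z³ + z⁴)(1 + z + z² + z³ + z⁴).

272

(1 + 3z)³ has coefficients 1,9,27,27 for degrees 0…3.
(1 + z + z² + z³ + z⁴) has coefficients 1,1,1,1,1,0,0,0 for degrees 0…7.
Finally multiplying by (1 + z + z² + z³ + z⁴), the product of all factors after the first has coefficients 1,2,3,4,5,4,3,2 for degrees 0…7.
[z⁷] = 1·2 + 9·3 + 27·4 + 27·5 = 272.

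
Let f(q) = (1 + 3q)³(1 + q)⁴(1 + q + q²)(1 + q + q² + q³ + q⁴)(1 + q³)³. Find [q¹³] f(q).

(1 + 3q)³ has coefficients 1,9,27,27 for degrees 0…3.
(1 + q)⁴ has coefficients 1,4,6,4,1,0,0,0,0,0,0,0,0,0 for degrees 0…13.
Multiplying by (1 + q + q²) gives running coefficients 1,5,11,14,11,5,1,0,0,0,0,0,0,0 for degrees 0…13.
Multiplying by (1 + q + q² + q³ + q⁴) gives running coefficients 1,6,17,31,42,46,42,31,17,6,1,0,0,0 for degrees 0…13.
Finally multiplying by (1 + q³)³, the product of all factors after the first has coefficients 1,6,17,34,60,97,138,175,206,226,226,206,175,138 for degrees 0…13.
[q¹³] = 1·138 + 9·175 + 27·206 + 27·226 = 13377.

13377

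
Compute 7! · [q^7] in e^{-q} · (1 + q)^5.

34

The EGF product rule gives c_7 = Σ_{k_1+k_2=7} C(7; k_1,k_2) · ∏ g_i(k_i), where e^{-q} gives (-1)^k; (1+q)^5 gives the falling factorial (5)_k.
g_1(k) for k = 0…7: 1, -1, 1, -1, 1, -1, 1, -1.
g_2(k) for k = 0…7: 1, 5, 20, 60, 120, 120, 0, 0.
c_7 = Σ_k C(7,k)·g_1(k)·g_2(7−k) = 21·1·120 + 35·(-1)·120 + 35·1·60 + 21·(-1)·20 + 7·1·5 + 1·(-1)·1 = 2520 − 4200 + 2100 − 420 + 35 − 1 = 34.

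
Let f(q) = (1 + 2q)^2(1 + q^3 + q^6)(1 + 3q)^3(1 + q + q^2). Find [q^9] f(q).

(1 + 2q)^2 has coefficients 1,4,4 for degrees 0…2.
(1 + q^3 + q^6) has coefficients 1,0,0,1,0,0,1,0,0,0 for degrees 0…9.
Multiplying by (1 + 3q)^3 gives running coefficients 1,9,27,28,9,27,28,9,27,27 for degrees 0…9.
Finally multiplying by (1 + q + q^2), the product of all factors after the first has coefficients 1,10,37,64,64,64,64,64,64,63 for degrees 0…9.
[q^9] = 1·63 + 4·64 + 4·64 = 575.

575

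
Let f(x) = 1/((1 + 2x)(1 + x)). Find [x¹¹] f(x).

-4095

The denominator gives the recurrence a_n = −3a_(n−1) − 2a_(n−2) for n ≥ 2; the numerator fixes a_0 = 1, a_1 = -3.
Iterating: 1, -3, 7, -15, 31, -63, 127, -255, 511, -1023, 2047, -4095, so a_11 = -4095.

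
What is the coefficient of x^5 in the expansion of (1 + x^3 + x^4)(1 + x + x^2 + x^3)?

2

(1 + x^3 + x^4) has coefficients 1,0,0,1,1 for degrees 0…4.
(1 + x + x^2 + x^3) has coefficients 1,1,1,1,0,0 for degrees 0…5.
[x^5] = 1·0 + 1·1 + 1·1 = 2.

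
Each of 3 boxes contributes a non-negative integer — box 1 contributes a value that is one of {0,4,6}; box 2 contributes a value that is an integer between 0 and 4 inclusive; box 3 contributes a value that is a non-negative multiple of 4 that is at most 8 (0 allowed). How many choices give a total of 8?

The generating function for the choices is (1 + q⁴ + q⁶)·(1 + q + q² + q³ + q⁴)·(1 + q⁴ + q⁸); the count is [q⁸].
(1 + q⁴ + q⁶) has coefficients 1,0,0,0,1,0,1 for degrees 0…6.
(1 + q + q² + q³ + q⁴) has coefficients 1,1,1,1,1,0,0,0,0 for degrees 0…8.
Finally multiplying by (1 + q⁴ + q⁸), the product of all factors after the first has coefficients 1,1,1,1,2,1,1,1,2 for degrees 0…8.
[q⁸] = 1·2 + 1·2 + 1·1 = 5.

5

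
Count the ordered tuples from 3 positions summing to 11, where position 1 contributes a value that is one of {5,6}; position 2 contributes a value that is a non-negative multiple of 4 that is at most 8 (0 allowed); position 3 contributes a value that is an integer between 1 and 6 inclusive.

4

The generating function for the choices is (t^5 + t^6)·(1 + t^4 + t^8)·(t + t^2 + t^3 + t^4 + t^5 + t^6); the count is [t^11].
(t^5 + t^6) has coefficients 0,0,0,0,0,1,1 for degrees 0…6.
(1 + t^4 + t^8) has coefficients 1,0,0,0,1,0,0,0,1,0,0,0 for degrees 0…11.
Finally multiplying by (t + t^2 + t^3 + t^4 + t^5 + t^6), the product of all factors after the first has coefficients 0,1,1,1,1,2,2,1,1,2,2,1 for degrees 0…11.
[t^11] = 1·2 + 1·2 = 4.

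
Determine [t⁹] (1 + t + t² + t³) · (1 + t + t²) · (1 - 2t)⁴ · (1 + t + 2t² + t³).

24

(1 + t + t² + t³) has coefficients 1,1,1,1 for degrees 0…3.
(1 + t + t²) has coefficients 1,1,1,0,0,0,0,0,0,0 for degrees 0…9.
Multiplying by (1 - 2t)⁴ gives running coefficients 1,-7,17,-16,8,-16,16,0,0,0 for degrees 0…9.
Finally multiplying by (1 + t + 2t² + t³), the product of all factors after the first has coefficients 1,-6,12,-12,19,-23,0,-8,16,16 for degrees 0…9.
[t⁹] = 1·16 + 1·16 + 1·(-8) + 1·0 = 24.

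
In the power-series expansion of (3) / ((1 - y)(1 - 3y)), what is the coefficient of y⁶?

The denominator gives the recurrence a_n = 4a_(n−1) − 3a_(n−2) for n ≥ 3; the numerator fixes a_0 = 3, a_1 = 12, a_2 = 39.
Iterating: 3, 12, 39, 120, 363, 1092, 3279, so a_6 = 3279.

3279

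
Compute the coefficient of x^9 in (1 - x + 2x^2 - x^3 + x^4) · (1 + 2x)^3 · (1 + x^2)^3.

(1 - x + 2x^2 - x^3 + x^4) has coefficients 1,-1,2,-1,1 for degrees 0…4.
(1 + 2x)^3 has coefficients 1,6,12,8,0,0,0,0,0,0 for degrees 0…9.
Finally multiplying by (1 + x^2)^3, the product of all factors after the first has coefficients 1,6,15,26,39,42,37,30,12,8 for degrees 0…9.
[x^9] = 1·8 − 1·12 + 2·30 − 1·37 + 1·42 = 61.

61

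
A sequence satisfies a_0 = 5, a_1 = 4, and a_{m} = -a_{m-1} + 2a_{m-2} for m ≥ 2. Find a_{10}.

346

The ordinary generating function has denominator 1 + t - 2t^2.
Iterating the recurrence: a_0,…,a_{10} = 5, 4, 6, 2, 10, -6, 26, -38, 90, -166, 346.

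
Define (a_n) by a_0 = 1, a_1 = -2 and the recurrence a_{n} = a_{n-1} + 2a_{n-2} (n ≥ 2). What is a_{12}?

The ordinary generating function has denominator 1 - z - 2z^2.
Iterating the recurrence: a_0,…,a_{12} = 1, -2, 0, -4, -4, -12, -20, -44, -84, -172, -340, -684, -1364.

-1364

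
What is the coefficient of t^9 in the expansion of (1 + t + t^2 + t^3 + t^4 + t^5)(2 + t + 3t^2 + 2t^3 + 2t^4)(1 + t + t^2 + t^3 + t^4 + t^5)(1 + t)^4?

(1 + t + t^2 + t^3 + t^4 + t^5) has coefficients 1,1,1,1,1,1 for degrees 0…5.
(2 + t + 3t^2 + 2t^3 + 2t^4) has coefficients 2,1,3,2,2,0,0,0,0,0 for degrees 0…9.
Multiplying by (1 + t + t^2 + t^3 + t^4 + t^5) gives running coefficients 2,3,6,8,10,10,8,7,4,2 for degrees 0…9.
Finally multiplying by (1 + t)^4, the product of all factors after the first has coefficients 2,11,30,58,92,125,146,147,130,102 for degrees 0…9.
[t^9] = 1·102 + 1·130 + 1·147 + 1·146 + 1·125 + 1·92 = 742.

742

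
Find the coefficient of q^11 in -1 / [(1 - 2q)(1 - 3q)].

Partial fractions give a closed form: a_n = (2)·2^n + (-3)·3^n.
At n = 11: a_11 = -527345.

-527345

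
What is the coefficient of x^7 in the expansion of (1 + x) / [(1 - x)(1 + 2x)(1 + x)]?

Partial fractions give a closed form: a_n = (1/3)·1^n + (2/3)·(-2)^n.
At n = 7: a_7 = -85.

-85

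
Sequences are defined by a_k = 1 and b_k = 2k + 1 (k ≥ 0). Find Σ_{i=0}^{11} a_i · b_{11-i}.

This is [x^11] in the product of the two ordinary generating functions.
Σ = 1·23 + 1·21 + 1·19 + 1·17 + 1·15 + 1·13 + 1·11 + 1·9 + 1·7 + 1·5 + 1·3 + 1·1 = 144.

144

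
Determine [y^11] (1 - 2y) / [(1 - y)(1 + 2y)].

-2731

Partial fractions give a closed form: a_n = (-1/3)·1^n + (4/3)·(-2)^n.
At n = 11: a_11 = -2731.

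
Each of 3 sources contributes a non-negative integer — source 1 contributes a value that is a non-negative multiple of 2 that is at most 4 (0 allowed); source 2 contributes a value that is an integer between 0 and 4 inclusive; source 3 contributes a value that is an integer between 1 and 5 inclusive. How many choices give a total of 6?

The generating function for the choices is (1 + x^2 + x^4)·(1 + x + x^2 + x^3 + x^4)·(x + x^2 + x^3 + x^4 + x^5); the count is [x^6].
(1 + x^2 + x^4) has coefficients 1,0,1,0,1 for degrees 0…4.
(1 + x + x^2 + x^3 + x^4) has coefficients 1,1,1,1,1,0,0 for degrees 0…6.
Finally multiplying by (x + x^2 + x^3 + x^4 + x^5), the product of all factors after the first has coefficients 0,1,2,3,4,5,4 for degrees 0…6.
[x^6] = 1·4 + 1·4 + 1·2 = 10.

10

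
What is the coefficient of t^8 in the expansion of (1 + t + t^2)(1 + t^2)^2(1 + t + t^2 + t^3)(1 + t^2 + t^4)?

18

(1 + t + t^2) has coefficients 1,1,1 for degrees 0…2.
(1 + t^2)^2 has coefficients 1,0,2,0,1,0,0,0,0 for degrees 0…8.
Multiplying by (1 + t + t^2 + t^3) gives running coefficients 1,1,3,3,3,3,1,1,0 for degrees 0…8.
Finally multiplying by (1 + t^2 + t^4), the product of all factors after the first has coefficients 1,1,4,4,7,7,7,7,4 for degrees 0…8.
[t^8] = 1·4 + 1·7 + 1·7 = 18.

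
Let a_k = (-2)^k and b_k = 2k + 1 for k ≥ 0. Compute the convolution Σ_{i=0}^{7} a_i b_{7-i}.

The convolution is the t^7 coefficient of A(t)B(t).
Σ = 1·15 − 2·13 + 4·11 − 8·9 + 16·7 − 32·5 + 64·3 − 128·1 = -23.

-23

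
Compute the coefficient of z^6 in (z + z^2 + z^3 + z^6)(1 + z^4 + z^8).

(z + z^2 + z^3 + z^6) has coefficients 0,1,1,1,0,0,1 for degrees 0…6.
(1 + z^4 + z^8) has coefficients 1,0,0,0,1,0,0 for degrees 0…6.
[z^6] = 1·0 + 1·1 + 1·0 + 1·1 = 2.

2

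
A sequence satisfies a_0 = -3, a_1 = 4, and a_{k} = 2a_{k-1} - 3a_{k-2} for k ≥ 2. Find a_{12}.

The ordinary generating function has denominator 1 - 2y + 3y^2.
Iterating the recurrence: a_0,…,a_{12} = -3, 4, 17, 22, -7, -80, -139, -38, 341, 796, 569, -1250, -4207.

-4207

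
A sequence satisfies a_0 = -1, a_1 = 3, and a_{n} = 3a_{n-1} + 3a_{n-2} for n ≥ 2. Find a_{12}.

4250799

The ordinary generating function has denominator 1 - 3z - 3z^2.
Iterating the recurrence: a_0,…,a_{12} = -1, 3, 6, 27, 99, 378, 1431, 5427, 20574, 78003, 295731, 1121202, 4250799.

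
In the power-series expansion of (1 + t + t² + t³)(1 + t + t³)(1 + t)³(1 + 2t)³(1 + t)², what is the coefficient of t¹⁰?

(1 + t + t² + t³) has coefficients 1,1,1,1 for degrees 0…3.
(1 + t + t³) has coefficients 1,1,0,1,0,0,0,0,0,0,0 for degrees 0…10.
Multiplying by (1 + t)³ gives running coefficients 1,4,6,5,4,3,1,0,0,0,0 for degrees 0…10.
Multiplying by (1 + 2t)³ gives running coefficients 1,10,42,97,138,135,107,74,36,8,0 for degrees 0…10.
Finally multiplying by (1 + t)², the product of all factors after the first has coefficients 1,12,63,191,374,508,515,423,291,154,52 for degrees 0…10.
[t¹⁰] = 1·52 + 1·154 + 1·291 + 1·423 = 920.

920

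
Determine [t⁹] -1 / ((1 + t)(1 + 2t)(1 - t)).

Partial fractions give a closed form: a_n = (1/2)·(-1)^n + (-4/3)·(-2)^n + (-1/6)·1^n.
At n = 9: a_9 = 682.

682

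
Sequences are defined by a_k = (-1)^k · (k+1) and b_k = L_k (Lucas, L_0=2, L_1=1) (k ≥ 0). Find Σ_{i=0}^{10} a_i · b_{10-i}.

The convolution is the t^10 coefficient of A(t)B(t).
Σ = 1·123 − 2·76 + 3·47 − 4·29 + 5·18 − 6·11 + 7·7 − 8·4 + 9·3 − 10·1 + 11·2 = 76.

76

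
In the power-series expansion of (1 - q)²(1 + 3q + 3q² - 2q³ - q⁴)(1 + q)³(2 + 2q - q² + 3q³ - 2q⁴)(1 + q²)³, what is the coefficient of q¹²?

29

(1 - q)² has coefficients 1,-2,1 for degrees 0…2.
(1 + 3q + 3q² - 2q³ - q⁴) has coefficients 1,3,3,-2,-1,0,0,0,0,0,0,0,0 for degrees 0…12.
Multiplying by (1 + q)³ gives running coefficients 1,6,15,17,5,-6,-5,-1,0,0,0,0,0 for degrees 0…12.
Multiplying by (2 + 2q - q² + 3q³ - 2q⁴) gives running coefficients 2,14,41,61,45,14,-6,-25,-25,-2,7,2,0 for degrees 0…12.
Finally multiplying by (1 + q²)³, the product of all factors after the first has coefficients 2,14,47,103,174,239,254,214,133,26,-41,-65,-60 for degrees 0…12.
[q¹²] = 1·(-60) − 2·(-65) + 1·(-41) = 29.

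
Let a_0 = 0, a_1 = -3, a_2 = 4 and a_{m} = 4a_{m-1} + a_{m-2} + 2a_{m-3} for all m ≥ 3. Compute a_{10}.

The ordinary generating function has denominator 1 - 4z - z^2 - 2z^3.
Iterating the recurrence: a_0,…,a_{10} = 0, -3, 4, 13, 50, 221, 960, 4161, 18046, 78265, 339428.

339428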